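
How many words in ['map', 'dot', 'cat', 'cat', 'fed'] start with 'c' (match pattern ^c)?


Pattern ^c anchors to start of word. Check which words begin with 'c':
  'map' -> no
  'dot' -> no
  'cat' -> MATCH (starts with 'c')
  'cat' -> MATCH (starts with 'c')
  'fed' -> no
Matching words: ['cat', 'cat']
Count: 2

2


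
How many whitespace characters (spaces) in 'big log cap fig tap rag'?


\s matches whitespace characters (spaces, tabs, etc.).
Text: 'big log cap fig tap rag'
This text has 6 words separated by spaces.
Number of spaces = number of words - 1 = 6 - 1 = 5

5


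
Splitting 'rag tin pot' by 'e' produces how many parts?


Splitting by 'e' breaks the string at each occurrence of the separator.
Text: 'rag tin pot'
Parts after split:
  Part 1: 'rag tin pot'
Total parts: 1

1


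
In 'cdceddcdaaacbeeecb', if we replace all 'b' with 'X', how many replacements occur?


re.sub('b', 'X', text) replaces every occurrence of 'b' with 'X'.
Text: 'cdceddcdaaacbeeecb'
Scanning for 'b':
  pos 12: 'b' -> replacement #1
  pos 17: 'b' -> replacement #2
Total replacements: 2

2


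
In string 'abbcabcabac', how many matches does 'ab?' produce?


Pattern 'ab?' matches 'a' optionally followed by 'b'.
String: 'abbcabcabac'
Scanning left to right for 'a' then checking next char:
  Match 1: 'ab' (a followed by b)
  Match 2: 'ab' (a followed by b)
  Match 3: 'ab' (a followed by b)
  Match 4: 'a' (a not followed by b)
Total matches: 4

4


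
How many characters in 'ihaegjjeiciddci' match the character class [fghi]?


Character class [fghi] matches any of: {f, g, h, i}
Scanning string 'ihaegjjeiciddci' character by character:
  pos 0: 'i' -> MATCH
  pos 1: 'h' -> MATCH
  pos 2: 'a' -> no
  pos 3: 'e' -> no
  pos 4: 'g' -> MATCH
  pos 5: 'j' -> no
  pos 6: 'j' -> no
  pos 7: 'e' -> no
  pos 8: 'i' -> MATCH
  pos 9: 'c' -> no
  pos 10: 'i' -> MATCH
  pos 11: 'd' -> no
  pos 12: 'd' -> no
  pos 13: 'c' -> no
  pos 14: 'i' -> MATCH
Total matches: 6

6


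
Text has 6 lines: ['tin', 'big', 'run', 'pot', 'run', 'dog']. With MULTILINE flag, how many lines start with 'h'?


With MULTILINE flag, ^ matches the start of each line.
Lines: ['tin', 'big', 'run', 'pot', 'run', 'dog']
Checking which lines start with 'h':
  Line 1: 'tin' -> no
  Line 2: 'big' -> no
  Line 3: 'run' -> no
  Line 4: 'pot' -> no
  Line 5: 'run' -> no
  Line 6: 'dog' -> no
Matching lines: []
Count: 0

0


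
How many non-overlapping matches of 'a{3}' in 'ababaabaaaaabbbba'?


Pattern 'a{3}' matches exactly 3 consecutive a's (greedy, non-overlapping).
String: 'ababaabaaaaabbbba'
Scanning for runs of a's:
  Run at pos 0: 'a' (length 1) -> 0 match(es)
  Run at pos 2: 'a' (length 1) -> 0 match(es)
  Run at pos 4: 'aa' (length 2) -> 0 match(es)
  Run at pos 7: 'aaaaa' (length 5) -> 1 match(es)
  Run at pos 16: 'a' (length 1) -> 0 match(es)
Matches found: ['aaa']
Total: 1

1


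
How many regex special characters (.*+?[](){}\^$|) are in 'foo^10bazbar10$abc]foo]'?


Regex special characters are: . * + ? [ ] ( ) { } \ ^ $ |
Scanning 'foo^10bazbar10$abc]foo]':
  pos 3: '^' -> SPECIAL
  pos 14: '$' -> SPECIAL
  pos 18: ']' -> SPECIAL
  pos 22: ']' -> SPECIAL
Special chars found: ['^', '$', ']', ']']
Total: 4

4


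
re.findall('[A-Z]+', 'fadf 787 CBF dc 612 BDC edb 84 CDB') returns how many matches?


Pattern '[A-Z]+' finds one or more uppercase letters.
Text: 'fadf 787 CBF dc 612 BDC edb 84 CDB'
Scanning for matches:
  Match 1: 'CBF'
  Match 2: 'BDC'
  Match 3: 'CDB'
Total matches: 3

3


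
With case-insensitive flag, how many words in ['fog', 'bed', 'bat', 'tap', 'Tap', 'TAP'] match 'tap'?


Case-insensitive matching: compare each word's lowercase form to 'tap'.
  'fog' -> lower='fog' -> no
  'bed' -> lower='bed' -> no
  'bat' -> lower='bat' -> no
  'tap' -> lower='tap' -> MATCH
  'Tap' -> lower='tap' -> MATCH
  'TAP' -> lower='tap' -> MATCH
Matches: ['tap', 'Tap', 'TAP']
Count: 3

3


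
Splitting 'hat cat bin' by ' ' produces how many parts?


Splitting by ' ' breaks the string at each occurrence of the separator.
Text: 'hat cat bin'
Parts after split:
  Part 1: 'hat'
  Part 2: 'cat'
  Part 3: 'bin'
Total parts: 3

3


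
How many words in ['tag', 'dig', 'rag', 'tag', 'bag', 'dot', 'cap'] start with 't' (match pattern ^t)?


Pattern ^t anchors to start of word. Check which words begin with 't':
  'tag' -> MATCH (starts with 't')
  'dig' -> no
  'rag' -> no
  'tag' -> MATCH (starts with 't')
  'bag' -> no
  'dot' -> no
  'cap' -> no
Matching words: ['tag', 'tag']
Count: 2

2


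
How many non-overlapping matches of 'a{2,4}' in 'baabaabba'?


Pattern 'a{2,4}' matches between 2 and 4 consecutive a's (greedy).
String: 'baabaabba'
Finding runs of a's and applying greedy matching:
  Run at pos 1: 'aa' (length 2)
  Run at pos 4: 'aa' (length 2)
  Run at pos 8: 'a' (length 1)
Matches: ['aa', 'aa']
Count: 2

2


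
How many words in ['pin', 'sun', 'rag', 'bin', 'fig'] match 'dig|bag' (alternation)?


Alternation 'dig|bag' matches either 'dig' or 'bag'.
Checking each word:
  'pin' -> no
  'sun' -> no
  'rag' -> no
  'bin' -> no
  'fig' -> no
Matches: []
Count: 0

0


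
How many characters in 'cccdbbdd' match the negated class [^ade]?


Negated class [^ade] matches any char NOT in {a, d, e}
Scanning 'cccdbbdd':
  pos 0: 'c' -> MATCH
  pos 1: 'c' -> MATCH
  pos 2: 'c' -> MATCH
  pos 3: 'd' -> no (excluded)
  pos 4: 'b' -> MATCH
  pos 5: 'b' -> MATCH
  pos 6: 'd' -> no (excluded)
  pos 7: 'd' -> no (excluded)
Total matches: 5

5


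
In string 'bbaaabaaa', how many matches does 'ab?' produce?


Pattern 'ab?' matches 'a' optionally followed by 'b'.
String: 'bbaaabaaa'
Scanning left to right for 'a' then checking next char:
  Match 1: 'a' (a not followed by b)
  Match 2: 'a' (a not followed by b)
  Match 3: 'ab' (a followed by b)
  Match 4: 'a' (a not followed by b)
  Match 5: 'a' (a not followed by b)
  Match 6: 'a' (a not followed by b)
Total matches: 6

6


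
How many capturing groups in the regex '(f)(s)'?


To count capturing groups, count each '(' that starts a group.
Pattern: '(f)(s)'
Walking through the pattern:
  Position 0: '(' -> group #1
  Position 3: '(' -> group #2
Total capturing groups: 2

2


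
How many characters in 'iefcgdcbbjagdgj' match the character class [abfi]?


Character class [abfi] matches any of: {a, b, f, i}
Scanning string 'iefcgdcbbjagdgj' character by character:
  pos 0: 'i' -> MATCH
  pos 1: 'e' -> no
  pos 2: 'f' -> MATCH
  pos 3: 'c' -> no
  pos 4: 'g' -> no
  pos 5: 'd' -> no
  pos 6: 'c' -> no
  pos 7: 'b' -> MATCH
  pos 8: 'b' -> MATCH
  pos 9: 'j' -> no
  pos 10: 'a' -> MATCH
  pos 11: 'g' -> no
  pos 12: 'd' -> no
  pos 13: 'g' -> no
  pos 14: 'j' -> no
Total matches: 5

5


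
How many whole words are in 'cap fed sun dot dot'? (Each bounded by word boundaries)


Word boundaries (\b) mark the start/end of each word.
Text: 'cap fed sun dot dot'
Splitting by whitespace:
  Word 1: 'cap'
  Word 2: 'fed'
  Word 3: 'sun'
  Word 4: 'dot'
  Word 5: 'dot'
Total whole words: 5

5


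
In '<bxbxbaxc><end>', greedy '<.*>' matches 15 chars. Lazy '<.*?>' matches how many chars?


Greedy '<.*>' tries to match as MUCH as possible.
Lazy '<.*?>' tries to match as LITTLE as possible.

String: '<bxbxbaxc><end>'
Greedy '<.*>' starts at first '<' and extends to the LAST '>': '<bxbxbaxc><end>' (15 chars)
Lazy '<.*?>' starts at first '<' and stops at the FIRST '>': '<bxbxbaxc>' (10 chars)

10


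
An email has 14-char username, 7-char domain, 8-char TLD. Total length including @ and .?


An email address has format: username@domain.tld
Username length: 14
'@' character: 1
Domain length: 7
'.' character: 1
TLD length: 8
Total = 14 + 1 + 7 + 1 + 8 = 31

31


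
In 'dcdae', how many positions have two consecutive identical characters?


Looking for consecutive identical characters in 'dcdae':
  pos 0-1: 'd' vs 'c' -> different
  pos 1-2: 'c' vs 'd' -> different
  pos 2-3: 'd' vs 'a' -> different
  pos 3-4: 'a' vs 'e' -> different
Consecutive identical pairs: []
Count: 0

0


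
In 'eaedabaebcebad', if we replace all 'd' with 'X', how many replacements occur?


re.sub('d', 'X', text) replaces every occurrence of 'd' with 'X'.
Text: 'eaedabaebcebad'
Scanning for 'd':
  pos 3: 'd' -> replacement #1
  pos 13: 'd' -> replacement #2
Total replacements: 2

2


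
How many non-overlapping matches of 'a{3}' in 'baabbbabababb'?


Pattern 'a{3}' matches exactly 3 consecutive a's (greedy, non-overlapping).
String: 'baabbbabababb'
Scanning for runs of a's:
  Run at pos 1: 'aa' (length 2) -> 0 match(es)
  Run at pos 6: 'a' (length 1) -> 0 match(es)
  Run at pos 8: 'a' (length 1) -> 0 match(es)
  Run at pos 10: 'a' (length 1) -> 0 match(es)
Matches found: []
Total: 0

0


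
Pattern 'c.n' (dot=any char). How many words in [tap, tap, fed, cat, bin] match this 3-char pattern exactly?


Pattern 'c.n' means: starts with 'c', any single char, ends with 'n'.
Checking each word (must be exactly 3 chars):
  'tap' (len=3): no
  'tap' (len=3): no
  'fed' (len=3): no
  'cat' (len=3): no
  'bin' (len=3): no
Matching words: []
Total: 0

0


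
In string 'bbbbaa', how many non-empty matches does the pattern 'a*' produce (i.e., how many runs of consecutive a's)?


Pattern 'a*' matches zero or more a's. We want non-empty runs of consecutive a's.
String: 'bbbbaa'
Walking through the string to find runs of a's:
  Run 1: positions 4-5 -> 'aa'
Non-empty runs found: ['aa']
Count: 1

1


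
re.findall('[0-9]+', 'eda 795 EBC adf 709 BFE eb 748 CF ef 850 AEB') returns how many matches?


Pattern '[0-9]+' finds one or more digits.
Text: 'eda 795 EBC adf 709 BFE eb 748 CF ef 850 AEB'
Scanning for matches:
  Match 1: '795'
  Match 2: '709'
  Match 3: '748'
  Match 4: '850'
Total matches: 4

4


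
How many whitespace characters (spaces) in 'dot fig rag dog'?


\s matches whitespace characters (spaces, tabs, etc.).
Text: 'dot fig rag dog'
This text has 4 words separated by spaces.
Number of spaces = number of words - 1 = 4 - 1 = 3

3


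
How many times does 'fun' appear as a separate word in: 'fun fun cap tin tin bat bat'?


Scanning each word for exact match 'fun':
  Word 1: 'fun' -> MATCH
  Word 2: 'fun' -> MATCH
  Word 3: 'cap' -> no
  Word 4: 'tin' -> no
  Word 5: 'tin' -> no
  Word 6: 'bat' -> no
  Word 7: 'bat' -> no
Total matches: 2

2


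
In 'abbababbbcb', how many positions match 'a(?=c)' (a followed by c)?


Lookahead 'a(?=c)' matches 'a' only when followed by 'c'.
String: 'abbababbbcb'
Checking each position where char is 'a':
  pos 0: 'a' -> no (next='b')
  pos 3: 'a' -> no (next='b')
  pos 5: 'a' -> no (next='b')
Matching positions: []
Count: 0

0


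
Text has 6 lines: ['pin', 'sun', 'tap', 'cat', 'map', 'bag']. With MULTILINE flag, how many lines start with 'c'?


With MULTILINE flag, ^ matches the start of each line.
Lines: ['pin', 'sun', 'tap', 'cat', 'map', 'bag']
Checking which lines start with 'c':
  Line 1: 'pin' -> no
  Line 2: 'sun' -> no
  Line 3: 'tap' -> no
  Line 4: 'cat' -> MATCH
  Line 5: 'map' -> no
  Line 6: 'bag' -> no
Matching lines: ['cat']
Count: 1

1


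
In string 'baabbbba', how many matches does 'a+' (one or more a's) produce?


Pattern 'a+' matches one or more consecutive a's.
String: 'baabbbba'
Scanning for runs of a:
  Match 1: 'aa' (length 2)
  Match 2: 'a' (length 1)
Total matches: 2

2


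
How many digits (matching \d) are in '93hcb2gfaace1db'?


\d matches any digit 0-9.
Scanning '93hcb2gfaace1db':
  pos 0: '9' -> DIGIT
  pos 1: '3' -> DIGIT
  pos 5: '2' -> DIGIT
  pos 12: '1' -> DIGIT
Digits found: ['9', '3', '2', '1']
Total: 4

4


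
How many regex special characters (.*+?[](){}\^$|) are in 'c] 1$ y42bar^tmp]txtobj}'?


Regex special characters are: . * + ? [ ] ( ) { } \ ^ $ |
Scanning 'c] 1$ y42bar^tmp]txtobj}':
  pos 1: ']' -> SPECIAL
  pos 4: '$' -> SPECIAL
  pos 12: '^' -> SPECIAL
  pos 16: ']' -> SPECIAL
  pos 23: '}' -> SPECIAL
Special chars found: [']', '$', '^', ']', '}']
Total: 5

5


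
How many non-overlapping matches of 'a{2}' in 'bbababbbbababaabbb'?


Pattern 'a{2}' matches exactly 2 consecutive a's (greedy, non-overlapping).
String: 'bbababbbbababaabbb'
Scanning for runs of a's:
  Run at pos 2: 'a' (length 1) -> 0 match(es)
  Run at pos 4: 'a' (length 1) -> 0 match(es)
  Run at pos 9: 'a' (length 1) -> 0 match(es)
  Run at pos 11: 'a' (length 1) -> 0 match(es)
  Run at pos 13: 'aa' (length 2) -> 1 match(es)
Matches found: ['aa']
Total: 1

1


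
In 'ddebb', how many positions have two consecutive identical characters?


Looking for consecutive identical characters in 'ddebb':
  pos 0-1: 'd' vs 'd' -> MATCH ('dd')
  pos 1-2: 'd' vs 'e' -> different
  pos 2-3: 'e' vs 'b' -> different
  pos 3-4: 'b' vs 'b' -> MATCH ('bb')
Consecutive identical pairs: ['dd', 'bb']
Count: 2

2


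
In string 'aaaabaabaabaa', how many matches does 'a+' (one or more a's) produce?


Pattern 'a+' matches one or more consecutive a's.
String: 'aaaabaabaabaa'
Scanning for runs of a:
  Match 1: 'aaaa' (length 4)
  Match 2: 'aa' (length 2)
  Match 3: 'aa' (length 2)
  Match 4: 'aa' (length 2)
Total matches: 4

4


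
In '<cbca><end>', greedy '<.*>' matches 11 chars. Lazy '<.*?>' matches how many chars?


Greedy '<.*>' tries to match as MUCH as possible.
Lazy '<.*?>' tries to match as LITTLE as possible.

String: '<cbca><end>'
Greedy '<.*>' starts at first '<' and extends to the LAST '>': '<cbca><end>' (11 chars)
Lazy '<.*?>' starts at first '<' and stops at the FIRST '>': '<cbca>' (6 chars)

6


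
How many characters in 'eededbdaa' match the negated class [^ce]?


Negated class [^ce] matches any char NOT in {c, e}
Scanning 'eededbdaa':
  pos 0: 'e' -> no (excluded)
  pos 1: 'e' -> no (excluded)
  pos 2: 'd' -> MATCH
  pos 3: 'e' -> no (excluded)
  pos 4: 'd' -> MATCH
  pos 5: 'b' -> MATCH
  pos 6: 'd' -> MATCH
  pos 7: 'a' -> MATCH
  pos 8: 'a' -> MATCH
Total matches: 6

6


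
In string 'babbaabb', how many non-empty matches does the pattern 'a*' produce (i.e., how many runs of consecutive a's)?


Pattern 'a*' matches zero or more a's. We want non-empty runs of consecutive a's.
String: 'babbaabb'
Walking through the string to find runs of a's:
  Run 1: positions 1-1 -> 'a'
  Run 2: positions 4-5 -> 'aa'
Non-empty runs found: ['a', 'aa']
Count: 2

2


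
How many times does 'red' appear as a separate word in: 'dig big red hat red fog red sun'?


Scanning each word for exact match 'red':
  Word 1: 'dig' -> no
  Word 2: 'big' -> no
  Word 3: 'red' -> MATCH
  Word 4: 'hat' -> no
  Word 5: 'red' -> MATCH
  Word 6: 'fog' -> no
  Word 7: 'red' -> MATCH
  Word 8: 'sun' -> no
Total matches: 3

3


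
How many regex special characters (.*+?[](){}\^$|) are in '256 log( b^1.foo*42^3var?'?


Regex special characters are: . * + ? [ ] ( ) { } \ ^ $ |
Scanning '256 log( b^1.foo*42^3var?':
  pos 7: '(' -> SPECIAL
  pos 10: '^' -> SPECIAL
  pos 12: '.' -> SPECIAL
  pos 16: '*' -> SPECIAL
  pos 19: '^' -> SPECIAL
  pos 24: '?' -> SPECIAL
Special chars found: ['(', '^', '.', '*', '^', '?']
Total: 6

6


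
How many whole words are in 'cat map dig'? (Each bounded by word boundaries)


Word boundaries (\b) mark the start/end of each word.
Text: 'cat map dig'
Splitting by whitespace:
  Word 1: 'cat'
  Word 2: 'map'
  Word 3: 'dig'
Total whole words: 3

3


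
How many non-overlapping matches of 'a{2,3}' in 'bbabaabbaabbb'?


Pattern 'a{2,3}' matches between 2 and 3 consecutive a's (greedy).
String: 'bbabaabbaabbb'
Finding runs of a's and applying greedy matching:
  Run at pos 2: 'a' (length 1)
  Run at pos 4: 'aa' (length 2)
  Run at pos 8: 'aa' (length 2)
Matches: ['aa', 'aa']
Count: 2

2


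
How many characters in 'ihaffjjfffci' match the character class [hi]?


Character class [hi] matches any of: {h, i}
Scanning string 'ihaffjjfffci' character by character:
  pos 0: 'i' -> MATCH
  pos 1: 'h' -> MATCH
  pos 2: 'a' -> no
  pos 3: 'f' -> no
  pos 4: 'f' -> no
  pos 5: 'j' -> no
  pos 6: 'j' -> no
  pos 7: 'f' -> no
  pos 8: 'f' -> no
  pos 9: 'f' -> no
  pos 10: 'c' -> no
  pos 11: 'i' -> MATCH
Total matches: 3

3


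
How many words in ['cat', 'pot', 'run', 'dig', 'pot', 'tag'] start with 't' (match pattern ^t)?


Pattern ^t anchors to start of word. Check which words begin with 't':
  'cat' -> no
  'pot' -> no
  'run' -> no
  'dig' -> no
  'pot' -> no
  'tag' -> MATCH (starts with 't')
Matching words: ['tag']
Count: 1

1


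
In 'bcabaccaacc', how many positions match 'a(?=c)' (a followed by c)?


Lookahead 'a(?=c)' matches 'a' only when followed by 'c'.
String: 'bcabaccaacc'
Checking each position where char is 'a':
  pos 2: 'a' -> no (next='b')
  pos 4: 'a' -> MATCH (next='c')
  pos 7: 'a' -> no (next='a')
  pos 8: 'a' -> MATCH (next='c')
Matching positions: [4, 8]
Count: 2

2


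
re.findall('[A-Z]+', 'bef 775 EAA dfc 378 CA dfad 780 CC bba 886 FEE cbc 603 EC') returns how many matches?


Pattern '[A-Z]+' finds one or more uppercase letters.
Text: 'bef 775 EAA dfc 378 CA dfad 780 CC bba 886 FEE cbc 603 EC'
Scanning for matches:
  Match 1: 'EAA'
  Match 2: 'CA'
  Match 3: 'CC'
  Match 4: 'FEE'
  Match 5: 'EC'
Total matches: 5

5


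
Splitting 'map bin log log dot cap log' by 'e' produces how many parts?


Splitting by 'e' breaks the string at each occurrence of the separator.
Text: 'map bin log log dot cap log'
Parts after split:
  Part 1: 'map bin log log dot cap log'
Total parts: 1

1


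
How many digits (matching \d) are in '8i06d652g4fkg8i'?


\d matches any digit 0-9.
Scanning '8i06d652g4fkg8i':
  pos 0: '8' -> DIGIT
  pos 2: '0' -> DIGIT
  pos 3: '6' -> DIGIT
  pos 5: '6' -> DIGIT
  pos 6: '5' -> DIGIT
  pos 7: '2' -> DIGIT
  pos 9: '4' -> DIGIT
  pos 13: '8' -> DIGIT
Digits found: ['8', '0', '6', '6', '5', '2', '4', '8']
Total: 8

8


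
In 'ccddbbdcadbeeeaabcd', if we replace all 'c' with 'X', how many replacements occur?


re.sub('c', 'X', text) replaces every occurrence of 'c' with 'X'.
Text: 'ccddbbdcadbeeeaabcd'
Scanning for 'c':
  pos 0: 'c' -> replacement #1
  pos 1: 'c' -> replacement #2
  pos 7: 'c' -> replacement #3
  pos 17: 'c' -> replacement #4
Total replacements: 4

4


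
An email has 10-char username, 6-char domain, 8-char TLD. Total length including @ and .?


An email address has format: username@domain.tld
Username length: 10
'@' character: 1
Domain length: 6
'.' character: 1
TLD length: 8
Total = 10 + 1 + 6 + 1 + 8 = 26

26


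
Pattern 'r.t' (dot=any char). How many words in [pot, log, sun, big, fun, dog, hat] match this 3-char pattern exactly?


Pattern 'r.t' means: starts with 'r', any single char, ends with 't'.
Checking each word (must be exactly 3 chars):
  'pot' (len=3): no
  'log' (len=3): no
  'sun' (len=3): no
  'big' (len=3): no
  'fun' (len=3): no
  'dog' (len=3): no
  'hat' (len=3): no
Matching words: []
Total: 0

0


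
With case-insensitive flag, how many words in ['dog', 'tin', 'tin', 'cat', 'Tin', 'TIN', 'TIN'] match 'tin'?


Case-insensitive matching: compare each word's lowercase form to 'tin'.
  'dog' -> lower='dog' -> no
  'tin' -> lower='tin' -> MATCH
  'tin' -> lower='tin' -> MATCH
  'cat' -> lower='cat' -> no
  'Tin' -> lower='tin' -> MATCH
  'TIN' -> lower='tin' -> MATCH
  'TIN' -> lower='tin' -> MATCH
Matches: ['tin', 'tin', 'Tin', 'TIN', 'TIN']
Count: 5

5


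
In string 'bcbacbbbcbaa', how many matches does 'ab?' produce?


Pattern 'ab?' matches 'a' optionally followed by 'b'.
String: 'bcbacbbbcbaa'
Scanning left to right for 'a' then checking next char:
  Match 1: 'a' (a not followed by b)
  Match 2: 'a' (a not followed by b)
  Match 3: 'a' (a not followed by b)
Total matches: 3

3


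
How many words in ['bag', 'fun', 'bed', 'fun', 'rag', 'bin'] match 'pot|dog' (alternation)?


Alternation 'pot|dog' matches either 'pot' or 'dog'.
Checking each word:
  'bag' -> no
  'fun' -> no
  'bed' -> no
  'fun' -> no
  'rag' -> no
  'bin' -> no
Matches: []
Count: 0

0


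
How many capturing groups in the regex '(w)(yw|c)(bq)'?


To count capturing groups, count each '(' that starts a group.
Pattern: '(w)(yw|c)(bq)'
Walking through the pattern:
  Position 0: '(' -> group #1
  Position 3: '(' -> group #2
  Position 9: '(' -> group #3
Total capturing groups: 3

3


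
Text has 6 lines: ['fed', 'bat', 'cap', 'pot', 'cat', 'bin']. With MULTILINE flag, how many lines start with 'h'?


With MULTILINE flag, ^ matches the start of each line.
Lines: ['fed', 'bat', 'cap', 'pot', 'cat', 'bin']
Checking which lines start with 'h':
  Line 1: 'fed' -> no
  Line 2: 'bat' -> no
  Line 3: 'cap' -> no
  Line 4: 'pot' -> no
  Line 5: 'cat' -> no
  Line 6: 'bin' -> no
Matching lines: []
Count: 0

0


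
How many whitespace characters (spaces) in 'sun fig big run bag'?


\s matches whitespace characters (spaces, tabs, etc.).
Text: 'sun fig big run bag'
This text has 5 words separated by spaces.
Number of spaces = number of words - 1 = 5 - 1 = 4

4


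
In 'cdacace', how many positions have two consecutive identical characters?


Looking for consecutive identical characters in 'cdacace':
  pos 0-1: 'c' vs 'd' -> different
  pos 1-2: 'd' vs 'a' -> different
  pos 2-3: 'a' vs 'c' -> different
  pos 3-4: 'c' vs 'a' -> different
  pos 4-5: 'a' vs 'c' -> different
  pos 5-6: 'c' vs 'e' -> different
Consecutive identical pairs: []
Count: 0

0


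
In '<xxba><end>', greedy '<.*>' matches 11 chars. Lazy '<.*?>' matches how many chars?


Greedy '<.*>' tries to match as MUCH as possible.
Lazy '<.*?>' tries to match as LITTLE as possible.

String: '<xxba><end>'
Greedy '<.*>' starts at first '<' and extends to the LAST '>': '<xxba><end>' (11 chars)
Lazy '<.*?>' starts at first '<' and stops at the FIRST '>': '<xxba>' (6 chars)

6


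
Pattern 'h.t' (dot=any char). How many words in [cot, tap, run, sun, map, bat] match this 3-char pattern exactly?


Pattern 'h.t' means: starts with 'h', any single char, ends with 't'.
Checking each word (must be exactly 3 chars):
  'cot' (len=3): no
  'tap' (len=3): no
  'run' (len=3): no
  'sun' (len=3): no
  'map' (len=3): no
  'bat' (len=3): no
Matching words: []
Total: 0

0


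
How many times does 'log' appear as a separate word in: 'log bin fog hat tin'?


Scanning each word for exact match 'log':
  Word 1: 'log' -> MATCH
  Word 2: 'bin' -> no
  Word 3: 'fog' -> no
  Word 4: 'hat' -> no
  Word 5: 'tin' -> no
Total matches: 1

1


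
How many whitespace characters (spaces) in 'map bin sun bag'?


\s matches whitespace characters (spaces, tabs, etc.).
Text: 'map bin sun bag'
This text has 4 words separated by spaces.
Number of spaces = number of words - 1 = 4 - 1 = 3

3


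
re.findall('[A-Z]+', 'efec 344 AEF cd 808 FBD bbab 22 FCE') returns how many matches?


Pattern '[A-Z]+' finds one or more uppercase letters.
Text: 'efec 344 AEF cd 808 FBD bbab 22 FCE'
Scanning for matches:
  Match 1: 'AEF'
  Match 2: 'FBD'
  Match 3: 'FCE'
Total matches: 3

3


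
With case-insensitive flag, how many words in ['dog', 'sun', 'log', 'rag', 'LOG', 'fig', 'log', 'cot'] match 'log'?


Case-insensitive matching: compare each word's lowercase form to 'log'.
  'dog' -> lower='dog' -> no
  'sun' -> lower='sun' -> no
  'log' -> lower='log' -> MATCH
  'rag' -> lower='rag' -> no
  'LOG' -> lower='log' -> MATCH
  'fig' -> lower='fig' -> no
  'log' -> lower='log' -> MATCH
  'cot' -> lower='cot' -> no
Matches: ['log', 'LOG', 'log']
Count: 3

3


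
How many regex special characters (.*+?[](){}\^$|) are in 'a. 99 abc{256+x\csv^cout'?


Regex special characters are: . * + ? [ ] ( ) { } \ ^ $ |
Scanning 'a. 99 abc{256+x\csv^cout':
  pos 1: '.' -> SPECIAL
  pos 9: '{' -> SPECIAL
  pos 13: '+' -> SPECIAL
  pos 15: '\' -> SPECIAL
  pos 19: '^' -> SPECIAL
Special chars found: ['.', '{', '+', '\\', '^']
Total: 5

5


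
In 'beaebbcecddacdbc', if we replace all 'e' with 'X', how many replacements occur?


re.sub('e', 'X', text) replaces every occurrence of 'e' with 'X'.
Text: 'beaebbcecddacdbc'
Scanning for 'e':
  pos 1: 'e' -> replacement #1
  pos 3: 'e' -> replacement #2
  pos 7: 'e' -> replacement #3
Total replacements: 3

3


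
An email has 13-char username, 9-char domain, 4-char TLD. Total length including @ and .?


An email address has format: username@domain.tld
Username length: 13
'@' character: 1
Domain length: 9
'.' character: 1
TLD length: 4
Total = 13 + 1 + 9 + 1 + 4 = 28

28


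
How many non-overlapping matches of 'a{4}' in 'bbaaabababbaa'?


Pattern 'a{4}' matches exactly 4 consecutive a's (greedy, non-overlapping).
String: 'bbaaabababbaa'
Scanning for runs of a's:
  Run at pos 2: 'aaa' (length 3) -> 0 match(es)
  Run at pos 6: 'a' (length 1) -> 0 match(es)
  Run at pos 8: 'a' (length 1) -> 0 match(es)
  Run at pos 11: 'aa' (length 2) -> 0 match(es)
Matches found: []
Total: 0

0


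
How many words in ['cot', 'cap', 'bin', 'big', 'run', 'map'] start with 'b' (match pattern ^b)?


Pattern ^b anchors to start of word. Check which words begin with 'b':
  'cot' -> no
  'cap' -> no
  'bin' -> MATCH (starts with 'b')
  'big' -> MATCH (starts with 'b')
  'run' -> no
  'map' -> no
Matching words: ['bin', 'big']
Count: 2

2


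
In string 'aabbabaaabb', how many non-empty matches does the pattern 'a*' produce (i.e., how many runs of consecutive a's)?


Pattern 'a*' matches zero or more a's. We want non-empty runs of consecutive a's.
String: 'aabbabaaabb'
Walking through the string to find runs of a's:
  Run 1: positions 0-1 -> 'aa'
  Run 2: positions 4-4 -> 'a'
  Run 3: positions 6-8 -> 'aaa'
Non-empty runs found: ['aa', 'a', 'aaa']
Count: 3

3


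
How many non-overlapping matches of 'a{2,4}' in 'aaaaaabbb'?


Pattern 'a{2,4}' matches between 2 and 4 consecutive a's (greedy).
String: 'aaaaaabbb'
Finding runs of a's and applying greedy matching:
  Run at pos 0: 'aaaaaa' (length 6)
Matches: ['aaaa', 'aa']
Count: 2

2


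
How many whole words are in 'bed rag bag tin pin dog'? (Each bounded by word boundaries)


Word boundaries (\b) mark the start/end of each word.
Text: 'bed rag bag tin pin dog'
Splitting by whitespace:
  Word 1: 'bed'
  Word 2: 'rag'
  Word 3: 'bag'
  Word 4: 'tin'
  Word 5: 'pin'
  Word 6: 'dog'
Total whole words: 6

6


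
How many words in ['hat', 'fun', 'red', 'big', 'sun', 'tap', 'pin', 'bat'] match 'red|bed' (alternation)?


Alternation 'red|bed' matches either 'red' or 'bed'.
Checking each word:
  'hat' -> no
  'fun' -> no
  'red' -> MATCH
  'big' -> no
  'sun' -> no
  'tap' -> no
  'pin' -> no
  'bat' -> no
Matches: ['red']
Count: 1

1


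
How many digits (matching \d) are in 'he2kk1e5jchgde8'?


\d matches any digit 0-9.
Scanning 'he2kk1e5jchgde8':
  pos 2: '2' -> DIGIT
  pos 5: '1' -> DIGIT
  pos 7: '5' -> DIGIT
  pos 14: '8' -> DIGIT
Digits found: ['2', '1', '5', '8']
Total: 4

4


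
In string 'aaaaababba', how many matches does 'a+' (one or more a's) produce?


Pattern 'a+' matches one or more consecutive a's.
String: 'aaaaababba'
Scanning for runs of a:
  Match 1: 'aaaaa' (length 5)
  Match 2: 'a' (length 1)
  Match 3: 'a' (length 1)
Total matches: 3

3


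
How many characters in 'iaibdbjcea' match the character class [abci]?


Character class [abci] matches any of: {a, b, c, i}
Scanning string 'iaibdbjcea' character by character:
  pos 0: 'i' -> MATCH
  pos 1: 'a' -> MATCH
  pos 2: 'i' -> MATCH
  pos 3: 'b' -> MATCH
  pos 4: 'd' -> no
  pos 5: 'b' -> MATCH
  pos 6: 'j' -> no
  pos 7: 'c' -> MATCH
  pos 8: 'e' -> no
  pos 9: 'a' -> MATCH
Total matches: 7

7


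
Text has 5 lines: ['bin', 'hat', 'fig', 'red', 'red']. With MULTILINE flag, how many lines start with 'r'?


With MULTILINE flag, ^ matches the start of each line.
Lines: ['bin', 'hat', 'fig', 'red', 'red']
Checking which lines start with 'r':
  Line 1: 'bin' -> no
  Line 2: 'hat' -> no
  Line 3: 'fig' -> no
  Line 4: 'red' -> MATCH
  Line 5: 'red' -> MATCH
Matching lines: ['red', 'red']
Count: 2

2


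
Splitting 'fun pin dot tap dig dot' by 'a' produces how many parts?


Splitting by 'a' breaks the string at each occurrence of the separator.
Text: 'fun pin dot tap dig dot'
Parts after split:
  Part 1: 'fun pin dot t'
  Part 2: 'p dig dot'
Total parts: 2

2


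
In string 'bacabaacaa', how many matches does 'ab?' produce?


Pattern 'ab?' matches 'a' optionally followed by 'b'.
String: 'bacabaacaa'
Scanning left to right for 'a' then checking next char:
  Match 1: 'a' (a not followed by b)
  Match 2: 'ab' (a followed by b)
  Match 3: 'a' (a not followed by b)
  Match 4: 'a' (a not followed by b)
  Match 5: 'a' (a not followed by b)
  Match 6: 'a' (a not followed by b)
Total matches: 6

6


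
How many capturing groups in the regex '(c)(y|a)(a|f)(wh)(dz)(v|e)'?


To count capturing groups, count each '(' that starts a group.
Pattern: '(c)(y|a)(a|f)(wh)(dz)(v|e)'
Walking through the pattern:
  Position 0: '(' -> group #1
  Position 3: '(' -> group #2
  Position 8: '(' -> group #3
  Position 13: '(' -> group #4
  Position 17: '(' -> group #5
  Position 21: '(' -> group #6
Total capturing groups: 6

6


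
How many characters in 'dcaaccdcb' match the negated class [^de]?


Negated class [^de] matches any char NOT in {d, e}
Scanning 'dcaaccdcb':
  pos 0: 'd' -> no (excluded)
  pos 1: 'c' -> MATCH
  pos 2: 'a' -> MATCH
  pos 3: 'a' -> MATCH
  pos 4: 'c' -> MATCH
  pos 5: 'c' -> MATCH
  pos 6: 'd' -> no (excluded)
  pos 7: 'c' -> MATCH
  pos 8: 'b' -> MATCH
Total matches: 7

7


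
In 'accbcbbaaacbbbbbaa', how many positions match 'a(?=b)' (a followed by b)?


Lookahead 'a(?=b)' matches 'a' only when followed by 'b'.
String: 'accbcbbaaacbbbbbaa'
Checking each position where char is 'a':
  pos 0: 'a' -> no (next='c')
  pos 7: 'a' -> no (next='a')
  pos 8: 'a' -> no (next='a')
  pos 9: 'a' -> no (next='c')
  pos 16: 'a' -> no (next='a')
Matching positions: []
Count: 0

0


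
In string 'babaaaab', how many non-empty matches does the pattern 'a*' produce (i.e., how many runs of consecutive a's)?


Pattern 'a*' matches zero or more a's. We want non-empty runs of consecutive a's.
String: 'babaaaab'
Walking through the string to find runs of a's:
  Run 1: positions 1-1 -> 'a'
  Run 2: positions 3-6 -> 'aaaa'
Non-empty runs found: ['a', 'aaaa']
Count: 2

2


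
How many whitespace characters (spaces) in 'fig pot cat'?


\s matches whitespace characters (spaces, tabs, etc.).
Text: 'fig pot cat'
This text has 3 words separated by spaces.
Number of spaces = number of words - 1 = 3 - 1 = 2

2


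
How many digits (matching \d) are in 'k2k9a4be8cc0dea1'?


\d matches any digit 0-9.
Scanning 'k2k9a4be8cc0dea1':
  pos 1: '2' -> DIGIT
  pos 3: '9' -> DIGIT
  pos 5: '4' -> DIGIT
  pos 8: '8' -> DIGIT
  pos 11: '0' -> DIGIT
  pos 15: '1' -> DIGIT
Digits found: ['2', '9', '4', '8', '0', '1']
Total: 6

6


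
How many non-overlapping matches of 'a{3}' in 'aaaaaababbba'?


Pattern 'a{3}' matches exactly 3 consecutive a's (greedy, non-overlapping).
String: 'aaaaaababbba'
Scanning for runs of a's:
  Run at pos 0: 'aaaaaa' (length 6) -> 2 match(es)
  Run at pos 7: 'a' (length 1) -> 0 match(es)
  Run at pos 11: 'a' (length 1) -> 0 match(es)
Matches found: ['aaa', 'aaa']
Total: 2

2


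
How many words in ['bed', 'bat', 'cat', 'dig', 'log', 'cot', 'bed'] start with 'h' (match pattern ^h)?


Pattern ^h anchors to start of word. Check which words begin with 'h':
  'bed' -> no
  'bat' -> no
  'cat' -> no
  'dig' -> no
  'log' -> no
  'cot' -> no
  'bed' -> no
Matching words: []
Count: 0

0


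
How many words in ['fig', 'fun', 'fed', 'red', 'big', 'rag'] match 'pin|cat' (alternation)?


Alternation 'pin|cat' matches either 'pin' or 'cat'.
Checking each word:
  'fig' -> no
  'fun' -> no
  'fed' -> no
  'red' -> no
  'big' -> no
  'rag' -> no
Matches: []
Count: 0

0


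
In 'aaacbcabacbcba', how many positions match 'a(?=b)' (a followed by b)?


Lookahead 'a(?=b)' matches 'a' only when followed by 'b'.
String: 'aaacbcabacbcba'
Checking each position where char is 'a':
  pos 0: 'a' -> no (next='a')
  pos 1: 'a' -> no (next='a')
  pos 2: 'a' -> no (next='c')
  pos 6: 'a' -> MATCH (next='b')
  pos 8: 'a' -> no (next='c')
Matching positions: [6]
Count: 1

1


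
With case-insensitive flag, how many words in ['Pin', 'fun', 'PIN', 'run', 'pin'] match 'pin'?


Case-insensitive matching: compare each word's lowercase form to 'pin'.
  'Pin' -> lower='pin' -> MATCH
  'fun' -> lower='fun' -> no
  'PIN' -> lower='pin' -> MATCH
  'run' -> lower='run' -> no
  'pin' -> lower='pin' -> MATCH
Matches: ['Pin', 'PIN', 'pin']
Count: 3

3


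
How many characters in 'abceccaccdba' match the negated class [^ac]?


Negated class [^ac] matches any char NOT in {a, c}
Scanning 'abceccaccdba':
  pos 0: 'a' -> no (excluded)
  pos 1: 'b' -> MATCH
  pos 2: 'c' -> no (excluded)
  pos 3: 'e' -> MATCH
  pos 4: 'c' -> no (excluded)
  pos 5: 'c' -> no (excluded)
  pos 6: 'a' -> no (excluded)
  pos 7: 'c' -> no (excluded)
  pos 8: 'c' -> no (excluded)
  pos 9: 'd' -> MATCH
  pos 10: 'b' -> MATCH
  pos 11: 'a' -> no (excluded)
Total matches: 4

4


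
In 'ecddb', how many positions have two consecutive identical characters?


Looking for consecutive identical characters in 'ecddb':
  pos 0-1: 'e' vs 'c' -> different
  pos 1-2: 'c' vs 'd' -> different
  pos 2-3: 'd' vs 'd' -> MATCH ('dd')
  pos 3-4: 'd' vs 'b' -> different
Consecutive identical pairs: ['dd']
Count: 1

1


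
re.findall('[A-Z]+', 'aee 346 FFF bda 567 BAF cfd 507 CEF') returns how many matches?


Pattern '[A-Z]+' finds one or more uppercase letters.
Text: 'aee 346 FFF bda 567 BAF cfd 507 CEF'
Scanning for matches:
  Match 1: 'FFF'
  Match 2: 'BAF'
  Match 3: 'CEF'
Total matches: 3

3


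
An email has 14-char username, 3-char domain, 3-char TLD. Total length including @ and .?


An email address has format: username@domain.tld
Username length: 14
'@' character: 1
Domain length: 3
'.' character: 1
TLD length: 3
Total = 14 + 1 + 3 + 1 + 3 = 22

22


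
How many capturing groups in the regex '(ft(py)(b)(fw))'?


To count capturing groups, count each '(' that starts a group.
Pattern: '(ft(py)(b)(fw))'
Walking through the pattern:
  Position 0: '(' -> group #1
  Position 3: '(' -> group #2
  Position 7: '(' -> group #3
  Position 10: '(' -> group #4
Total capturing groups: 4

4


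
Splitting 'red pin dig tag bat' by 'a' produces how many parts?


Splitting by 'a' breaks the string at each occurrence of the separator.
Text: 'red pin dig tag bat'
Parts after split:
  Part 1: 'red pin dig t'
  Part 2: 'g b'
  Part 3: 't'
Total parts: 3

3


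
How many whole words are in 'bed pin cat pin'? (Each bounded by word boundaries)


Word boundaries (\b) mark the start/end of each word.
Text: 'bed pin cat pin'
Splitting by whitespace:
  Word 1: 'bed'
  Word 2: 'pin'
  Word 3: 'cat'
  Word 4: 'pin'
Total whole words: 4

4


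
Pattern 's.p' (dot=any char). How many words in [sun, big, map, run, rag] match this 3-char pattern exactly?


Pattern 's.p' means: starts with 's', any single char, ends with 'p'.
Checking each word (must be exactly 3 chars):
  'sun' (len=3): no
  'big' (len=3): no
  'map' (len=3): no
  'run' (len=3): no
  'rag' (len=3): no
Matching words: []
Total: 0

0


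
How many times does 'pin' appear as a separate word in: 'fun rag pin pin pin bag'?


Scanning each word for exact match 'pin':
  Word 1: 'fun' -> no
  Word 2: 'rag' -> no
  Word 3: 'pin' -> MATCH
  Word 4: 'pin' -> MATCH
  Word 5: 'pin' -> MATCH
  Word 6: 'bag' -> no
Total matches: 3

3


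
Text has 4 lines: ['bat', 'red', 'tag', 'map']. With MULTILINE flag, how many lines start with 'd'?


With MULTILINE flag, ^ matches the start of each line.
Lines: ['bat', 'red', 'tag', 'map']
Checking which lines start with 'd':
  Line 1: 'bat' -> no
  Line 2: 'red' -> no
  Line 3: 'tag' -> no
  Line 4: 'map' -> no
Matching lines: []
Count: 0

0


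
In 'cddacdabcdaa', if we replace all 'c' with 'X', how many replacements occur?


re.sub('c', 'X', text) replaces every occurrence of 'c' with 'X'.
Text: 'cddacdabcdaa'
Scanning for 'c':
  pos 0: 'c' -> replacement #1
  pos 4: 'c' -> replacement #2
  pos 8: 'c' -> replacement #3
Total replacements: 3

3


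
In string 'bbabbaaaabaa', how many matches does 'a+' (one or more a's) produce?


Pattern 'a+' matches one or more consecutive a's.
String: 'bbabbaaaabaa'
Scanning for runs of a:
  Match 1: 'a' (length 1)
  Match 2: 'aaaa' (length 4)
  Match 3: 'aa' (length 2)
Total matches: 3

3


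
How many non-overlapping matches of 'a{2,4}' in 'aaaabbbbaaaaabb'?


Pattern 'a{2,4}' matches between 2 and 4 consecutive a's (greedy).
String: 'aaaabbbbaaaaabb'
Finding runs of a's and applying greedy matching:
  Run at pos 0: 'aaaa' (length 4)
  Run at pos 8: 'aaaaa' (length 5)
Matches: ['aaaa', 'aaaa']
Count: 2

2


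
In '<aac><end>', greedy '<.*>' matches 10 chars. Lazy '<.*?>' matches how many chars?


Greedy '<.*>' tries to match as MUCH as possible.
Lazy '<.*?>' tries to match as LITTLE as possible.

String: '<aac><end>'
Greedy '<.*>' starts at first '<' and extends to the LAST '>': '<aac><end>' (10 chars)
Lazy '<.*?>' starts at first '<' and stops at the FIRST '>': '<aac>' (5 chars)

5


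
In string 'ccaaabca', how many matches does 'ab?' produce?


Pattern 'ab?' matches 'a' optionally followed by 'b'.
String: 'ccaaabca'
Scanning left to right for 'a' then checking next char:
  Match 1: 'a' (a not followed by b)
  Match 2: 'a' (a not followed by b)
  Match 3: 'ab' (a followed by b)
  Match 4: 'a' (a not followed by b)
Total matches: 4

4


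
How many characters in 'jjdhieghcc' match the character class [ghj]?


Character class [ghj] matches any of: {g, h, j}
Scanning string 'jjdhieghcc' character by character:
  pos 0: 'j' -> MATCH
  pos 1: 'j' -> MATCH
  pos 2: 'd' -> no
  pos 3: 'h' -> MATCH
  pos 4: 'i' -> no
  pos 5: 'e' -> no
  pos 6: 'g' -> MATCH
  pos 7: 'h' -> MATCH
  pos 8: 'c' -> no
  pos 9: 'c' -> no
Total matches: 5

5


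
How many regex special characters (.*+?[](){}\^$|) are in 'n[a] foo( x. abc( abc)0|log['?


Regex special characters are: . * + ? [ ] ( ) { } \ ^ $ |
Scanning 'n[a] foo( x. abc( abc)0|log[':
  pos 1: '[' -> SPECIAL
  pos 3: ']' -> SPECIAL
  pos 8: '(' -> SPECIAL
  pos 11: '.' -> SPECIAL
  pos 16: '(' -> SPECIAL
  pos 21: ')' -> SPECIAL
  pos 23: '|' -> SPECIAL
  pos 27: '[' -> SPECIAL
Special chars found: ['[', ']', '(', '.', '(', ')', '|', '[']
Total: 8

8


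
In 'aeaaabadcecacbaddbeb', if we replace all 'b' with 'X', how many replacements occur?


re.sub('b', 'X', text) replaces every occurrence of 'b' with 'X'.
Text: 'aeaaabadcecacbaddbeb'
Scanning for 'b':
  pos 5: 'b' -> replacement #1
  pos 13: 'b' -> replacement #2
  pos 17: 'b' -> replacement #3
  pos 19: 'b' -> replacement #4
Total replacements: 4

4


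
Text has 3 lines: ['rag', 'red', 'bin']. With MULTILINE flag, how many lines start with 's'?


With MULTILINE flag, ^ matches the start of each line.
Lines: ['rag', 'red', 'bin']
Checking which lines start with 's':
  Line 1: 'rag' -> no
  Line 2: 'red' -> no
  Line 3: 'bin' -> no
Matching lines: []
Count: 0

0


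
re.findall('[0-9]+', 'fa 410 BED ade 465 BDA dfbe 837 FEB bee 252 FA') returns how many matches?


Pattern '[0-9]+' finds one or more digits.
Text: 'fa 410 BED ade 465 BDA dfbe 837 FEB bee 252 FA'
Scanning for matches:
  Match 1: '410'
  Match 2: '465'
  Match 3: '837'
  Match 4: '252'
Total matches: 4

4


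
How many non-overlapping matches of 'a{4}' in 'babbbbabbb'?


Pattern 'a{4}' matches exactly 4 consecutive a's (greedy, non-overlapping).
String: 'babbbbabbb'
Scanning for runs of a's:
  Run at pos 1: 'a' (length 1) -> 0 match(es)
  Run at pos 6: 'a' (length 1) -> 0 match(es)
Matches found: []
Total: 0

0


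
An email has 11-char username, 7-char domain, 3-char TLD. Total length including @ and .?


An email address has format: username@domain.tld
Username length: 11
'@' character: 1
Domain length: 7
'.' character: 1
TLD length: 3
Total = 11 + 1 + 7 + 1 + 3 = 23

23
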